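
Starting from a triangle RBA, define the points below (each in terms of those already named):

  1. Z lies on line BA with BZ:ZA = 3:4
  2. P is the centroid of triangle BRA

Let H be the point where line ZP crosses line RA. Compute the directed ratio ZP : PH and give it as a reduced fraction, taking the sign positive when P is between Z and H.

ZP:PH = 5/7

Set R = (0, 0), B = (1, 0), A = (0, 1); any affine frame gives the same invariant.
1. Z lies on line BA with BZ:ZA = 3:4 ⇒ Z = (4/7, 3/7)
2. P is the centroid of triangle BRA ⇒ P = (1/3, 1/3)
line ZP meets RA at H = (0, 1/5)
P = Z + t·(H−Z) with t = 5/12, so ZP:PH = 5/12:7/12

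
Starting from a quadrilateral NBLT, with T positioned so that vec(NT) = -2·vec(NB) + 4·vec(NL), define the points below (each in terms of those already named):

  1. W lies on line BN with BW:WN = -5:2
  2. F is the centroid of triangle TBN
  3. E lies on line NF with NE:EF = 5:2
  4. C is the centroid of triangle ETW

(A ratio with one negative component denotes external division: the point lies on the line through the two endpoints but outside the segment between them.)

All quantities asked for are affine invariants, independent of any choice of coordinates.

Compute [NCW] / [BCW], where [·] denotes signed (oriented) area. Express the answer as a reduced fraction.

Work in coordinates with N = (0, 0), B = (1, 0), L = (0, 1), T = (-2, 4).
1. W lies on line BN with BW:WN = -5:2 ⇒ W = (-2/3, 0)
2. F is the centroid of triangle TBN ⇒ F = (-1/3, 4/3)
3. E lies on line NF with NE:EF = 5:2 ⇒ E = (-5/21, 20/21)
4. C is the centroid of triangle ETW ⇒ C = (-61/63, 104/63)
2·[NCW] = 208/189, 2·[BCW] = 520/189
[NCW]:[BCW] = 208/189:520/189 = 2/5

[NCW]:[BCW] = 2/5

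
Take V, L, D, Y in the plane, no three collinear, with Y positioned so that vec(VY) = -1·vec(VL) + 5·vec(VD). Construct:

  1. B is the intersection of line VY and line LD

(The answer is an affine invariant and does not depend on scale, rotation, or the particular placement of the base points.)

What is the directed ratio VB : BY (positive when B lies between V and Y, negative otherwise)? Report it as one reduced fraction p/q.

VB:BY = 1/3

Choose coordinates V = (0, 0), L = (1, 0), D = (0, 1), Y = (-1, 5).
1. B is the intersection of line VY and line LD ⇒ B = (-1/4, 5/4)
B = V + t·(Y−V) with t = 1/4, so VB:BY = t:(1−t) = 1/4:3/4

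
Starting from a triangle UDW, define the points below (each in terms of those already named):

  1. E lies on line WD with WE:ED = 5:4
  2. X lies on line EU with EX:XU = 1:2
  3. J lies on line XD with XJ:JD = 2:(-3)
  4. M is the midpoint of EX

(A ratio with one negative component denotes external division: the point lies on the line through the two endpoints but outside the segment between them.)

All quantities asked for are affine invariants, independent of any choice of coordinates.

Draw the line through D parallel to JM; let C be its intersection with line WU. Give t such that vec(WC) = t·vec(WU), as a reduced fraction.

Choose coordinates U = (0, 0), D = (1, 0), W = (0, 1).
1. E lies on line WD with WE:ED = 5:4 ⇒ E = (5/9, 4/9)
2. X lies on line EU with EX:XU = 1:2 ⇒ X = (10/27, 8/27)
3. J lies on line XD with XJ:JD = 2:(-3) ⇒ J = (-8/9, 8/9)
4. M is the midpoint of EX ⇒ M = (25/54, 10/27)
through D parallel to JM: direction (73/54, -14/27); meets WU at C = (0, 28/73)
C = W + t·(U−W) with t = 45/73

t = 45/73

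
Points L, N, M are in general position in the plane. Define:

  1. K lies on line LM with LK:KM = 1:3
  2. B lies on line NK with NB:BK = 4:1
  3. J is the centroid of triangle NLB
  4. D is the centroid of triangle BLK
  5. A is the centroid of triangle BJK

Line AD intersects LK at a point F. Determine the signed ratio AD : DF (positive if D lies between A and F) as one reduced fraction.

AD:DF = 2

Work in coordinates with L = (0, 0), N = (1, 0), M = (0, 1).
1. K lies on line LM with LK:KM = 1:3 ⇒ K = (0, 1/4)
2. B lies on line NK with NB:BK = 4:1 ⇒ B = (1/5, 1/5)
3. J is the centroid of triangle NLB ⇒ J = (2/5, 1/15)
4. D is the centroid of triangle BLK ⇒ D = (1/15, 3/20)
5. A is the centroid of triangle BJK ⇒ A = (1/5, 31/180)
line AD meets LK at F = (0, 5/36)
D = A + t·(F−A) with t = 2/3, so AD:DF = 2/3:1/3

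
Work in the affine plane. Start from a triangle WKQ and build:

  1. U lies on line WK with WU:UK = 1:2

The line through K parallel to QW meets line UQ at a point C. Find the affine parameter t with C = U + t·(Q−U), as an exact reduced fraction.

t = -2

Set W = (0, 0), K = (1, 0), Q = (0, 1); any affine frame gives the same invariant.
1. U lies on line WK with WU:UK = 1:2 ⇒ U = (1/3, 0)
through K parallel to QW: direction (0, -1); meets UQ at C = (1, -2)
C = U + t·(Q−U) with t = -2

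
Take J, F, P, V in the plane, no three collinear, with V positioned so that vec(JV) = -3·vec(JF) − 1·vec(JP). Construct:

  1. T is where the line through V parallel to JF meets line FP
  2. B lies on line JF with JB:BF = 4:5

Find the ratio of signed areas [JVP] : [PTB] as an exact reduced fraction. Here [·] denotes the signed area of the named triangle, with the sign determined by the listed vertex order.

[JVP]:[PTB] = 27/10

Assign J = (0, 0), F = (1, 0), P = (0, 1), V = (-3, -1) — the answer is frame-independent, so this choice is without loss of generality.
1. T is where the line through V parallel to JF meets line FP ⇒ T = (2, -1)
2. B lies on line JF with JB:BF = 4:5 ⇒ B = (4/9, 0)
2·[JVP] = -3, 2·[PTB] = -10/9
[JVP]:[PTB] = -3:-10/9 = 27/10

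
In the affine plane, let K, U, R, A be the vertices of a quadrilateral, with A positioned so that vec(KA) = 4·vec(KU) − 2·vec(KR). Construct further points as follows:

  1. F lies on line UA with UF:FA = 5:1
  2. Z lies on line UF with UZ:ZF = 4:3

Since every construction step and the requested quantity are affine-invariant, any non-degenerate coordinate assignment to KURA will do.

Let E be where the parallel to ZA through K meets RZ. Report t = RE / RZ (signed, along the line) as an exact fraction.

Assign K = (0, 0), U = (1, 0), R = (0, 1), A = (4, -2) — the answer is frame-independent, so this choice is without loss of generality.
1. F lies on line UA with UF:FA = 5:1 ⇒ F = (7/2, -5/3)
2. Z lies on line UF with UZ:ZF = 4:3 ⇒ Z = (17/7, -20/21)
through K parallel to ZA: direction (11/7, -22/21); meets RZ at E = (51/7, -34/7)
E = R + t·(Z−R) with t = 3

t = 3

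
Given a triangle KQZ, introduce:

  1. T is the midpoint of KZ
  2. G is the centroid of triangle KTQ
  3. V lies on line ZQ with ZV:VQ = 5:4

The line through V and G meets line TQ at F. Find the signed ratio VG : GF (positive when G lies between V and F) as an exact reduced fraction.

VG:GF = -7/3

Choose coordinates K = (0, 0), Q = (1, 0), Z = (0, 1).
1. T is the midpoint of KZ ⇒ T = (0, 1/2)
2. G is the centroid of triangle KTQ ⇒ G = (1/3, 1/6)
3. V lies on line ZQ with ZV:VQ = 5:4 ⇒ V = (5/9, 4/9)
line VG meets TQ at F = (3/7, 2/7)
G = V + t·(F−V) with t = 7/4, so VG:GF = 7/4:-3/4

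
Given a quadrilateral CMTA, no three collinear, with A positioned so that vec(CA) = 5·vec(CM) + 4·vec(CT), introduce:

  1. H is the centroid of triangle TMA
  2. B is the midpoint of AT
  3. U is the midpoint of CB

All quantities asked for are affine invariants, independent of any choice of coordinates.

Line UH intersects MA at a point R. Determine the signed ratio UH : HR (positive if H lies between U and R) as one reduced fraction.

Work in coordinates with C = (0, 0), M = (1, 0), T = (0, 1), A = (5, 4).
1. H is the centroid of triangle TMA ⇒ H = (2, 5/3)
2. B is the midpoint of AT ⇒ B = (5/2, 5/2)
3. U is the midpoint of CB ⇒ U = (5/4, 5/4)
line UH meets MA at R = (7/2, 5/2)
H = U + t·(R−U) with t = 1/3, so UH:HR = 1/3:2/3

UH:HR = 1/2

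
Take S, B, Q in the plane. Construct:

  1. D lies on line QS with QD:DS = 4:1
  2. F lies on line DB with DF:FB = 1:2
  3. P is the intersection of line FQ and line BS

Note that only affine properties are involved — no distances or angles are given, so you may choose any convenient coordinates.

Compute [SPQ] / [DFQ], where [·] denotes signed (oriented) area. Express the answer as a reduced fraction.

Assign S = (0, 0), B = (1, 0), Q = (0, 1) — the answer is frame-independent, so this choice is without loss of generality.
1. D lies on line QS with QD:DS = 4:1 ⇒ D = (0, 1/5)
2. F lies on line DB with DF:FB = 1:2 ⇒ F = (1/3, 2/15)
3. P is the intersection of line FQ and line BS ⇒ P = (5/13, 0)
2·[SPQ] = 5/13, 2·[DFQ] = 4/15
[SPQ]:[DFQ] = 5/13:4/15 = 75/52

[SPQ]:[DFQ] = 75/52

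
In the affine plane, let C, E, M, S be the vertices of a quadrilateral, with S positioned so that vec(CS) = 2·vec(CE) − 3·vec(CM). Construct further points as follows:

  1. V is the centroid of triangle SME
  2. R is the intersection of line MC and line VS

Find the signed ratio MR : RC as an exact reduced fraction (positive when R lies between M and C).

Choose coordinates C = (0, 0), E = (1, 0), M = (0, 1), S = (2, -3).
1. V is the centroid of triangle SME ⇒ V = (1, -2/3)
2. R is the intersection of line MC and line VS ⇒ R = (0, 5/3)
R = M + t·(C−M) with t = -2/3, so MR:RC = t:(1−t) = -2/3:5/3

MR:RC = -2/5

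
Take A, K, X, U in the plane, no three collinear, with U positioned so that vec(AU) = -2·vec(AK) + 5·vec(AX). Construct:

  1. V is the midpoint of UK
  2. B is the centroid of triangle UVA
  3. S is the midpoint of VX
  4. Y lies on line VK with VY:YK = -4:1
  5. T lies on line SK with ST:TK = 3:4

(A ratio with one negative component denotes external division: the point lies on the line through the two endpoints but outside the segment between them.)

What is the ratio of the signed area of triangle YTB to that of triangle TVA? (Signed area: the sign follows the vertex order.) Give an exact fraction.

[YTB]:[TVA] = 29/153

Set A = (0, 0), K = (1, 0), X = (0, 1), U = (-2, 5); any affine frame gives the same invariant.
1. V is the midpoint of UK ⇒ V = (-1/2, 5/2)
2. B is the centroid of triangle UVA ⇒ B = (-5/6, 5/2)
3. S is the midpoint of VX ⇒ S = (-1/4, 7/4)
4. Y lies on line VK with VY:YK = -4:1 ⇒ Y = (3/2, -5/6)
5. T lies on line SK with ST:TK = 3:4 ⇒ T = (2/7, 1)
2·[YTB] = 29/126, 2·[TVA] = 17/14
[YTB]:[TVA] = 29/126:17/14 = 29/153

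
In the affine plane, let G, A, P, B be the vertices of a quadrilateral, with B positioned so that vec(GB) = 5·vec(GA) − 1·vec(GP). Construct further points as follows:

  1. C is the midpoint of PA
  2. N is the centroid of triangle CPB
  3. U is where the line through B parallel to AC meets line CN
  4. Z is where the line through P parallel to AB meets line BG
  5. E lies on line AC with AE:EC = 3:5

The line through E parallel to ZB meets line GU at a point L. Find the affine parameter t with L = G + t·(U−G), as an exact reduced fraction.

Work in coordinates with G = (0, 0), A = (1, 0), P = (0, 1), B = (5, -1).
1. C is the midpoint of PA ⇒ C = (1/2, 1/2)
2. N is the centroid of triangle CPB ⇒ N = (11/6, 1/6)
3. U is where the line through B parallel to AC meets line CN ⇒ U = (9/2, -1/2)
4. Z is where the line through P parallel to AB meets line BG ⇒ Z = (20, -4)
5. E lies on line AC with AE:EC = 3:5 ⇒ E = (13/16, 3/16)
through E parallel to ZB: direction (-15, 3); meets GU at L = (63/16, -7/16)
L = G + t·(U−G) with t = 7/8

t = 7/8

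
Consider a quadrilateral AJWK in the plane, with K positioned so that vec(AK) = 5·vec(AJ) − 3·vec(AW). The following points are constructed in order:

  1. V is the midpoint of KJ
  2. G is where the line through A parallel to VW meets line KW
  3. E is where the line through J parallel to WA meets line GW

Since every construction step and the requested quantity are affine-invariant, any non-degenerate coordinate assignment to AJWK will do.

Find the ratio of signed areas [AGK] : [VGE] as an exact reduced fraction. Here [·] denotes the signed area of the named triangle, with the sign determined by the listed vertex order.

[AGK]:[VGE] = 350/31

Set A = (0, 0), J = (1, 0), W = (0, 1), K = (5, -3); any affine frame gives the same invariant.
1. V is the midpoint of KJ ⇒ V = (3, -3/2)
2. G is where the line through A parallel to VW meets line KW ⇒ G = (-30, 25)
3. E is where the line through J parallel to WA meets line GW ⇒ E = (1, 1/5)
2·[AGK] = -35, 2·[VGE] = -31/10
[AGK]:[VGE] = -35:-31/10 = 350/31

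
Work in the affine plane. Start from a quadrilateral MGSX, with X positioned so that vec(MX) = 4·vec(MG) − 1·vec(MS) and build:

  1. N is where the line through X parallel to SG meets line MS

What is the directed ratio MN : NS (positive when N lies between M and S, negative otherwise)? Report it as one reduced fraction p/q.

Choose coordinates M = (0, 0), G = (1, 0), S = (0, 1), X = (4, -1).
1. N is where the line through X parallel to SG meets line MS ⇒ N = (0, 3)
N = M + t·(S−M) with t = 3, so MN:NS = t:(1−t) = 3:-2

MN:NS = -3/2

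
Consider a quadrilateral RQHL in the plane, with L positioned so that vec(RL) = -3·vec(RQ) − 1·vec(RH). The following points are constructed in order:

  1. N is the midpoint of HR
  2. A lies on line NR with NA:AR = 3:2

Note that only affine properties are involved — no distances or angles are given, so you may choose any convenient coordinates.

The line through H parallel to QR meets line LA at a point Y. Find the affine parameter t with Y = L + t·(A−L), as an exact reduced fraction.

t = 5/3

Choose coordinates R = (0, 0), Q = (1, 0), H = (0, 1), L = (-3, -1).
1. N is the midpoint of HR ⇒ N = (0, 1/2)
2. A lies on line NR with NA:AR = 3:2 ⇒ A = (0, 1/5)
through H parallel to QR: direction (-1, 0); meets LA at Y = (2, 1)
Y = L + t·(A−L) with t = 5/3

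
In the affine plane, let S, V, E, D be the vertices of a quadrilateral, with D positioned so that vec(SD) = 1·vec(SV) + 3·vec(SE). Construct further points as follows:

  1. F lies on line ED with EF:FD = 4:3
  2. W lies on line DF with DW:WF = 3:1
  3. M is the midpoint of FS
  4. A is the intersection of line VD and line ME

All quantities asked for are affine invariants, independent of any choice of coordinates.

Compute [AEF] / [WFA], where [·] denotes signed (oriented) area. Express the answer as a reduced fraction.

[AEF]:[WFA] = -16/3

Assign S = (0, 0), V = (1, 0), E = (0, 1), D = (1, 3) — the answer is frame-independent, so this choice is without loss of generality.
1. F lies on line ED with EF:FD = 4:3 ⇒ F = (4/7, 15/7)
2. W lies on line DF with DW:WF = 3:1 ⇒ W = (19/28, 33/14)
3. M is the midpoint of FS ⇒ M = (2/7, 15/14)
4. A is the intersection of line VD and line ME ⇒ A = (1, 5/4)
2·[AEF] = -1, 2·[WFA] = 3/16
[AEF]:[WFA] = -1:3/16 = -16/3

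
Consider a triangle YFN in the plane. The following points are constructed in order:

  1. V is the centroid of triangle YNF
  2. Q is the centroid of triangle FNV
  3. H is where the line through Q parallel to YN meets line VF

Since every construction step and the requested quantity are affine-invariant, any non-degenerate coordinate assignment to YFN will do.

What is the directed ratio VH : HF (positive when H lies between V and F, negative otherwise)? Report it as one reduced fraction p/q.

VH:HF = 1/5

Assign Y = (0, 0), F = (1, 0), N = (0, 1) — the answer is frame-independent, so this choice is without loss of generality.
1. V is the centroid of triangle YNF ⇒ V = (1/3, 1/3)
2. Q is the centroid of triangle FNV ⇒ Q = (4/9, 4/9)
3. H is where the line through Q parallel to YN meets line VF ⇒ H = (4/9, 5/18)
H = V + t·(F−V) with t = 1/6, so VH:HF = t:(1−t) = 1/6:5/6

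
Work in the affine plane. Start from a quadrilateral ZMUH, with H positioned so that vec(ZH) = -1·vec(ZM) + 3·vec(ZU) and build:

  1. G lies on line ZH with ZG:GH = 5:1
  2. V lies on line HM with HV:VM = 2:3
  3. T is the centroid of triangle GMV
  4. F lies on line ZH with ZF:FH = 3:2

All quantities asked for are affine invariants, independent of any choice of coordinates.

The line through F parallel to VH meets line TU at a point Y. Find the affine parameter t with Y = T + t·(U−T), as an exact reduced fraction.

t = 31/25

Work in coordinates with Z = (0, 0), M = (1, 0), U = (0, 1), H = (-1, 3).
1. G lies on line ZH with ZG:GH = 5:1 ⇒ G = (-5/6, 5/2)
2. V lies on line HM with HV:VM = 2:3 ⇒ V = (-1/5, 9/5)
3. T is the centroid of triangle GMV ⇒ T = (-1/90, 43/30)
4. F lies on line ZH with ZF:FH = 3:2 ⇒ F = (-3/5, 9/5)
through F parallel to VH: direction (-4/5, 6/5); meets TU at Y = (1/375, 112/125)
Y = T + t·(U−T) with t = 31/25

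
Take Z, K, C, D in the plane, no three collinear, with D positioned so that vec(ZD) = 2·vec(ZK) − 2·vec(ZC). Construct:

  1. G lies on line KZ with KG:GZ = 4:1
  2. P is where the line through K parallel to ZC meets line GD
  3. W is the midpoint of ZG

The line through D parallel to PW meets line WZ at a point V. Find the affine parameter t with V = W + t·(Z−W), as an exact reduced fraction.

Choose coordinates Z = (0, 0), K = (1, 0), C = (0, 1), D = (2, -2).
1. G lies on line KZ with KG:GZ = 4:1 ⇒ G = (1/5, 0)
2. P is where the line through K parallel to ZC meets line GD ⇒ P = (1, -8/9)
3. W is the midpoint of ZG ⇒ W = (1/10, 0)
through D parallel to PW: direction (-9/10, 8/9); meets WZ at V = (-1/40, 0)
V = W + t·(Z−W) with t = 5/4

t = 5/4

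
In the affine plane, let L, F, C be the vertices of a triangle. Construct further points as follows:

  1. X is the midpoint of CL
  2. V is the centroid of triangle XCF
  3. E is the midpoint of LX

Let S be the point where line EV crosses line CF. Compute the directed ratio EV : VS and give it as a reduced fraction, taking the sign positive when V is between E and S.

Work in coordinates with L = (0, 0), F = (1, 0), C = (0, 1).
1. X is the midpoint of CL ⇒ X = (0, 1/2)
2. V is the centroid of triangle XCF ⇒ V = (1/3, 1/2)
3. E is the midpoint of LX ⇒ E = (0, 1/4)
line EV meets CF at S = (3/7, 4/7)
V = E + t·(S−E) with t = 7/9, so EV:VS = 7/9:2/9

EV:VS = 7/2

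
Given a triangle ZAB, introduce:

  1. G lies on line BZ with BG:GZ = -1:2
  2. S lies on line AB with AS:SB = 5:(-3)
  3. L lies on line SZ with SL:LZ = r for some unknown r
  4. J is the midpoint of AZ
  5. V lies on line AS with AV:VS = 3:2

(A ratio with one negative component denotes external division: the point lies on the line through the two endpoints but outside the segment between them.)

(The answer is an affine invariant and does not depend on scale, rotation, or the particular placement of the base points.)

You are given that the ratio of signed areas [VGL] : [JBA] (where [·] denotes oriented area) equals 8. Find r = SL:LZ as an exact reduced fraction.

r = -5/3

Set Z = (0, 0), A = (1, 0), B = (0, 1); any affine frame gives the same invariant.
1. G lies on line BZ with BG:GZ = -1:2 ⇒ G = (0, 2)
2. S lies on line AB with AS:SB = 5:(-3) ⇒ S = (-3/2, 5/2)
3. With SL:LZ = r, write λ = r/(r+1) so L = S + λ·(Z−S); L is affine-linear in λ
4. J is the midpoint of AZ ⇒ J = (1/2, 0)
5. V lies on line AS with AV:VS = 3:2 ⇒ V = (-1/2, 3/2)
Every point depending on L is an affine combination of L and λ-independent points, so each such coordinate is linear in λ; the λ² term in each signed area is a multiple of (Z−S)×(Z−S) = 0, so 2·[VGL] and 2·[JBA] are each linear in λ. Evaluating at λ=0 and λ=1:
  2·[VGL] = -2·λ + 1,   2·[JBA] = -1/2
So [VGL]:[JBA] = (-2·λ + 1) / (-1/2). Setting this equal to 8:
  -2·λ + 1 = 8·(-1/2)  ⇒  λ = 5/2
Then r = λ/(1−λ) = (5/2)/(-3/2) = -5/3. Check: with r = -5/3, L = (9/4, -15/4) and [VGL]:[JBA] = 8 as required.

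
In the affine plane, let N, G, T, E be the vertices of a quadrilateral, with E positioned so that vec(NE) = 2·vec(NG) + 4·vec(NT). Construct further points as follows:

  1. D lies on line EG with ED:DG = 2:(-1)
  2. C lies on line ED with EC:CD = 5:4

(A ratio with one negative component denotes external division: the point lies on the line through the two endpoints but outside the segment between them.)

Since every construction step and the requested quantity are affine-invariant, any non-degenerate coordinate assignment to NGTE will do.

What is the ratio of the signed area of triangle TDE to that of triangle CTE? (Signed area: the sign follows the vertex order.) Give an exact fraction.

Work in coordinates with N = (0, 0), G = (1, 0), T = (0, 1), E = (2, 4).
1. D lies on line EG with ED:DG = 2:(-1) ⇒ D = (0, -4)
2. C lies on line ED with EC:CD = 5:4 ⇒ C = (8/9, -4/9)
2·[TDE] = 10, 2·[CTE] = -50/9
[TDE]:[CTE] = 10:-50/9 = -9/5

[TDE]:[CTE] = -9/5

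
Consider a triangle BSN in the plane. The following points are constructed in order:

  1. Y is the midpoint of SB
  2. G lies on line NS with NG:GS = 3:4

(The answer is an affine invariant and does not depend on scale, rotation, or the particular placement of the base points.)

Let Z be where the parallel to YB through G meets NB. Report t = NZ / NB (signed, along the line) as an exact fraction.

Choose coordinates B = (0, 0), S = (1, 0), N = (0, 1).
1. Y is the midpoint of SB ⇒ Y = (1/2, 0)
2. G lies on line NS with NG:GS = 3:4 ⇒ G = (3/7, 4/7)
through G parallel to YB: direction (-1/2, 0); meets NB at Z = (0, 4/7)
Z = N + t·(B−N) with t = 3/7

t = 3/7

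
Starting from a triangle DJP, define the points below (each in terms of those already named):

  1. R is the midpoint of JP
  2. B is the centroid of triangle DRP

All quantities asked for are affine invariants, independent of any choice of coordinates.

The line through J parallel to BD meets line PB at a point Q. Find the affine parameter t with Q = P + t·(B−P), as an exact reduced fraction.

Assign D = (0, 0), J = (1, 0), P = (0, 1) — the answer is frame-independent, so this choice is without loss of generality.
1. R is the midpoint of JP ⇒ R = (1/2, 1/2)
2. B is the centroid of triangle DRP ⇒ B = (1/6, 1/2)
through J parallel to BD: direction (-1/6, -1/2); meets PB at Q = (2/3, -1)
Q = P + t·(B−P) with t = 4

t = 4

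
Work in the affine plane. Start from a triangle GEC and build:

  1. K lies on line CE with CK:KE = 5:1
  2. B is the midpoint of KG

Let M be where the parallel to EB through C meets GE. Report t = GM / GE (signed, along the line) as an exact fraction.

Set G = (0, 0), E = (1, 0), C = (0, 1); any affine frame gives the same invariant.
1. K lies on line CE with CK:KE = 5:1 ⇒ K = (5/6, 1/6)
2. B is the midpoint of KG ⇒ B = (5/12, 1/12)
through C parallel to EB: direction (-7/12, 1/12); meets GE at M = (7, 0)
M = G + t·(E−G) with t = 7

t = 7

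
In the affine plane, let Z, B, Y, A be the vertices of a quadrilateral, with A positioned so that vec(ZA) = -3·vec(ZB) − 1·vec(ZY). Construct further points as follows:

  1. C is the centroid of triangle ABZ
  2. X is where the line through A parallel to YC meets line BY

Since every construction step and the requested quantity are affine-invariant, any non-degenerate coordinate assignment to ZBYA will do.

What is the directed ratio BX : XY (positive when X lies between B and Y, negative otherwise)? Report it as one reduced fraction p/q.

BX:XY = -7/4

Assign Z = (0, 0), B = (1, 0), Y = (0, 1), A = (-3, -1) — the answer is frame-independent, so this choice is without loss of generality.
1. C is the centroid of triangle ABZ ⇒ C = (-2/3, -1/3)
2. X is where the line through A parallel to YC meets line BY ⇒ X = (-4/3, 7/3)
X = B + t·(Y−B) with t = 7/3, so BX:XY = t:(1−t) = 7/3:-4/3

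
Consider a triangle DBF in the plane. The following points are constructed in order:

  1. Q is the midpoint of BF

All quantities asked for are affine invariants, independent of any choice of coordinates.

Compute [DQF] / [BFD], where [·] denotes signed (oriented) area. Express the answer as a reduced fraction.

[DQF]:[BFD] = 1/2

Work in coordinates with D = (0, 0), B = (1, 0), F = (0, 1).
1. Q is the midpoint of BF ⇒ Q = (1/2, 1/2)
2·[DQF] = 1/2, 2·[BFD] = 1
[DQF]:[BFD] = 1/2:1 = 1/2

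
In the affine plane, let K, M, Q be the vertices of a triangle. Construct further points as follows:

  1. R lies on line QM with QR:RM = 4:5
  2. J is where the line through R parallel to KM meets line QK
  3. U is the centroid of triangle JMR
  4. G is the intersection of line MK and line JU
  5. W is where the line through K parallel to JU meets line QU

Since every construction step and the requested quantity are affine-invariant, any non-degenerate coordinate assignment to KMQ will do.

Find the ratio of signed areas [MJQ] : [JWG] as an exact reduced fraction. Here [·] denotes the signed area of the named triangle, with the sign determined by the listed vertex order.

Set K = (0, 0), M = (1, 0), Q = (0, 1); any affine frame gives the same invariant.
1. R lies on line QM with QR:RM = 4:5 ⇒ R = (4/9, 5/9)
2. J is where the line through R parallel to KM meets line QK ⇒ J = (0, 5/9)
3. U is the centroid of triangle JMR ⇒ U = (13/27, 10/27)
4. G is the intersection of line MK and line JU ⇒ G = (13/9, 0)
5. W is where the line through K parallel to JU meets line QU ⇒ W = (13/12, -5/12)
2·[MJQ] = -4/9, 2·[JWG] = 65/81
[MJQ]:[JWG] = -4/9:65/81 = -36/65

[MJQ]:[JWG] = -36/65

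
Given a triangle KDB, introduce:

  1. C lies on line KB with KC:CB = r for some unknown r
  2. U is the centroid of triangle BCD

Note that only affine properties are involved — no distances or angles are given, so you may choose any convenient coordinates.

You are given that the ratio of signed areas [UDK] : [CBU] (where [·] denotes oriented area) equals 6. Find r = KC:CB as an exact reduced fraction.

r = 5/2

Assign K = (0, 0), D = (1, 0), B = (0, 1) — the answer is frame-independent, so this choice is without loss of generality.
1. With KC:CB = r, write λ = r/(r+1) so C = K + λ·(B−K); C is affine-linear in λ
2. U is the centroid of triangle BCD ⇒ U is an affine combination of earlier points and hence also affine-linear in λ
Every point depending on C is an affine combination of C and λ-independent points, so each such coordinate is linear in λ; the λ² term in each signed area is a multiple of (B−K)×(B−K) = 0, so 2·[UDK] and 2·[CBU] are each linear in λ. Evaluating at λ=0 and λ=1:
  2·[UDK] = -1/3·λ − 1/3,   2·[CBU] = 1/3·λ − 1/3
So [UDK]:[CBU] = (-1/3·λ − 1/3) / (1/3·λ − 1/3). Setting this equal to 6:
  -1/3·λ − 1/3 = 6·(1/3·λ − 1/3)  ⇒  λ = 5/7
Then r = λ/(1−λ) = (5/7)/(2/7) = 5/2. Check: with r = 5/2, C = (0, 5/7) and [UDK]:[CBU] = 6 as required.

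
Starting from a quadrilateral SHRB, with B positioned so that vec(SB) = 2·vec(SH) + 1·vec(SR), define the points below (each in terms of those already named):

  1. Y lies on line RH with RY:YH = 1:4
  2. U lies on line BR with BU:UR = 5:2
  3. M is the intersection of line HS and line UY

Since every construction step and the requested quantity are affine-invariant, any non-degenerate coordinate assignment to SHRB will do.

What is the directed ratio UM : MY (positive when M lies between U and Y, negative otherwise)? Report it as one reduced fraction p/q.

Work in coordinates with S = (0, 0), H = (1, 0), R = (0, 1), B = (2, 1).
1. Y lies on line RH with RY:YH = 1:4 ⇒ Y = (1/5, 4/5)
2. U lies on line BR with BU:UR = 5:2 ⇒ U = (4/7, 1)
3. M is the intersection of line HS and line UY ⇒ M = (-9/7, 0)
M = U + t·(Y−U) with t = 5, so UM:MY = t:(1−t) = 5:-4

UM:MY = -5/4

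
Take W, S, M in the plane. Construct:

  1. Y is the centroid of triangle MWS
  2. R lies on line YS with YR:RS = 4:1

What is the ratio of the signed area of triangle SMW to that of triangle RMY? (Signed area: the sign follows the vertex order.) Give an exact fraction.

Choose coordinates W = (0, 0), S = (1, 0), M = (0, 1).
1. Y is the centroid of triangle MWS ⇒ Y = (1/3, 1/3)
2. R lies on line YS with YR:RS = 4:1 ⇒ R = (13/15, 1/15)
2·[SMW] = 1, 2·[RMY] = 4/15
[SMW]:[RMY] = 1:4/15 = 15/4

[SMW]:[RMY] = 15/4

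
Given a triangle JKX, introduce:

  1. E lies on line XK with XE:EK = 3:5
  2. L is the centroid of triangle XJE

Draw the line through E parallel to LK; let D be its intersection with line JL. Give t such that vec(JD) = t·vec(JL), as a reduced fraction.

t = 18/13

Choose coordinates J = (0, 0), K = (1, 0), X = (0, 1).
1. E lies on line XK with XE:EK = 3:5 ⇒ E = (3/8, 5/8)
2. L is the centroid of triangle XJE ⇒ L = (1/8, 13/24)
through E parallel to LK: direction (7/8, -13/24); meets JL at D = (9/52, 3/4)
D = J + t·(L−J) with t = 18/13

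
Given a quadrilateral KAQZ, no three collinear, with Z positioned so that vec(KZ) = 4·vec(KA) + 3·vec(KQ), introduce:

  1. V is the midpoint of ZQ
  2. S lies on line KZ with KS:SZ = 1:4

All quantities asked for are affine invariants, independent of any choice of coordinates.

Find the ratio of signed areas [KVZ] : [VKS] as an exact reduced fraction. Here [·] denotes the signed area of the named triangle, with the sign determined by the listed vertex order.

Assign K = (0, 0), A = (1, 0), Q = (0, 1), Z = (4, 3) — the answer is frame-independent, so this choice is without loss of generality.
1. V is the midpoint of ZQ ⇒ V = (2, 2)
2. S lies on line KZ with KS:SZ = 1:4 ⇒ S = (4/5, 3/5)
2·[KVZ] = -2, 2·[VKS] = 2/5
[KVZ]:[VKS] = -2:2/5 = -5

[KVZ]:[VKS] = -5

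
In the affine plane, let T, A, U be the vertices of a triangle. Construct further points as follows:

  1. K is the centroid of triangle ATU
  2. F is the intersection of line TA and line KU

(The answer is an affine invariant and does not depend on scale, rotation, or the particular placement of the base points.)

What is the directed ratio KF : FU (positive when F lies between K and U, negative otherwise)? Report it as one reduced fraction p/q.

KF:FU = -1/3

Work in coordinates with T = (0, 0), A = (1, 0), U = (0, 1).
1. K is the centroid of triangle ATU ⇒ K = (1/3, 1/3)
2. F is the intersection of line TA and line KU ⇒ F = (1/2, 0)
F = K + t·(U−K) with t = -1/2, so KF:FU = t:(1−t) = -1/2:3/2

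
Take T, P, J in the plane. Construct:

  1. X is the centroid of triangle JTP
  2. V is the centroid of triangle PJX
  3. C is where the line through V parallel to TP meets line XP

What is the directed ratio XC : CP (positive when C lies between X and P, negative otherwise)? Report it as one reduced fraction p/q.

XC:CP = -1/4

Choose coordinates T = (0, 0), P = (1, 0), J = (0, 1).
1. X is the centroid of triangle JTP ⇒ X = (1/3, 1/3)
2. V is the centroid of triangle PJX ⇒ V = (4/9, 4/9)
3. C is where the line through V parallel to TP meets line XP ⇒ C = (1/9, 4/9)
C = X + t·(P−X) with t = -1/3, so XC:CP = t:(1−t) = -1/3:4/3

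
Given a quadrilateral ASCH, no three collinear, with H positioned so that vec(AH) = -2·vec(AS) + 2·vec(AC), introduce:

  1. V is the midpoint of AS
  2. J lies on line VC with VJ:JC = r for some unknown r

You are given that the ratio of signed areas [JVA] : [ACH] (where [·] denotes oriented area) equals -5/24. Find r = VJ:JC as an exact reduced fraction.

r = 5

Assign A = (0, 0), S = (1, 0), C = (0, 1), H = (-2, 2) — the answer is frame-independent, so this choice is without loss of generality.
1. V is the midpoint of AS ⇒ V = (1/2, 0)
2. With VJ:JC = r, write λ = r/(r+1) so J = V + λ·(C−V); J is affine-linear in λ
Every point depending on J is an affine combination of J and λ-independent points, so each such coordinate is linear in λ; the λ² term in each signed area is a multiple of (C−V)×(C−V) = 0, so 2·[JVA] and 2·[ACH] are each linear in λ. Evaluating at λ=0 and λ=1:
  2·[JVA] = -1/2·λ,   2·[ACH] = 2
So [JVA]:[ACH] = (-1/2·λ) / (2). Setting this equal to -5/24:
  -1/2·λ = -5/24·(2)  ⇒  λ = 5/6
Then r = λ/(1−λ) = (5/6)/(1/6) = 5. Check: with r = 5, J = (1/12, 5/6) and [JVA]:[ACH] = -5/24 as required.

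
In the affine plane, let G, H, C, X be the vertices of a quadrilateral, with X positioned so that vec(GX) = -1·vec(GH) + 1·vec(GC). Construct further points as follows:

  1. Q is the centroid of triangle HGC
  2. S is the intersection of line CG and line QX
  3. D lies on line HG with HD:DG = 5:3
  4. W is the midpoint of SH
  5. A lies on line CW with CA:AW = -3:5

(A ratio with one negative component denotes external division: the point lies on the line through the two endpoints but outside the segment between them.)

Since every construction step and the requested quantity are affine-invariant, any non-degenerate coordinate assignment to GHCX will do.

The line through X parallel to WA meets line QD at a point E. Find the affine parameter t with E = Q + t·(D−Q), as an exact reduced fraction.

t = 64/13

Assign G = (0, 0), H = (1, 0), C = (0, 1), X = (-1, 1) — the answer is frame-independent, so this choice is without loss of generality.
1. Q is the centroid of triangle HGC ⇒ Q = (1/3, 1/3)
2. S is the intersection of line CG and line QX ⇒ S = (0, 1/2)
3. D lies on line HG with HD:DG = 5:3 ⇒ D = (3/8, 0)
4. W is the midpoint of SH ⇒ W = (1/2, 1/4)
5. A lies on line CW with CA:AW = -3:5 ⇒ A = (-3/4, 17/8)
through X parallel to WA: direction (-5/4, 15/8); meets QD at E = (7/13, -17/13)
E = Q + t·(D−Q) with t = 64/13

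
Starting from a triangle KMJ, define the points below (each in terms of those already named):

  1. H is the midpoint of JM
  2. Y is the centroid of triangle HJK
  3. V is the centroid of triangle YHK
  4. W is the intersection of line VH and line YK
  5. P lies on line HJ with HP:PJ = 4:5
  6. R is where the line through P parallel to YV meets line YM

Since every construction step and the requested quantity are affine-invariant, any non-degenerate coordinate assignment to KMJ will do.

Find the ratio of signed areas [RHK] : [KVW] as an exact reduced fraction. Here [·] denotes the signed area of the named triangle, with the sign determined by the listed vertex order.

[RHK]:[KVW] = 2/3

Set K = (0, 0), M = (1, 0), J = (0, 1); any affine frame gives the same invariant.
1. H is the midpoint of JM ⇒ H = (1/2, 1/2)
2. Y is the centroid of triangle HJK ⇒ Y = (1/6, 1/2)
3. V is the centroid of triangle YHK ⇒ V = (2/9, 1/3)
4. W is the intersection of line VH and line YK ⇒ W = (1/12, 1/4)
5. P lies on line HJ with HP:PJ = 4:5 ⇒ P = (5/18, 13/18)
6. R is where the line through P parallel to YV meets line YM ⇒ R = (43/108, 13/36)
2·[RHK] = 1/54, 2·[KVW] = 1/36
[RHK]:[KVW] = 1/54:1/36 = 2/3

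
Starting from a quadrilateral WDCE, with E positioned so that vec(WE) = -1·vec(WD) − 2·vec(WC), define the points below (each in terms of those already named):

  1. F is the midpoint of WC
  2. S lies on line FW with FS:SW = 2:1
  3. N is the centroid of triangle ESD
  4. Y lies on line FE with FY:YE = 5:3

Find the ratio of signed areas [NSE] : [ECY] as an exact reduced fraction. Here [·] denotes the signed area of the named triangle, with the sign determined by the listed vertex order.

Work in coordinates with W = (0, 0), D = (1, 0), C = (0, 1), E = (-1, -2).
1. F is the midpoint of WC ⇒ F = (0, 1/2)
2. S lies on line FW with FS:SW = 2:1 ⇒ S = (0, 1/6)
3. N is the centroid of triangle ESD ⇒ N = (0, -11/18)
4. Y lies on line FE with FY:YE = 5:3 ⇒ Y = (-5/8, -17/16)
2·[NSE] = 7/9, 2·[ECY] = -3/16
[NSE]:[ECY] = 7/9:-3/16 = -112/27

[NSE]:[ECY] = -112/27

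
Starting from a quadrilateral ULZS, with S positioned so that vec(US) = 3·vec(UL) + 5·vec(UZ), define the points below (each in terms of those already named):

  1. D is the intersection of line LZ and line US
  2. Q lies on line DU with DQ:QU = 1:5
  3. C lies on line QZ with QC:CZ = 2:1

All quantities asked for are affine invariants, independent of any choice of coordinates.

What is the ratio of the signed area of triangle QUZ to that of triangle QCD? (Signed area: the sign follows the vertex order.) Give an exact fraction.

Choose coordinates U = (0, 0), L = (1, 0), Z = (0, 1), S = (3, 5).
1. D is the intersection of line LZ and line US ⇒ D = (3/8, 5/8)
2. Q lies on line DU with DQ:QU = 1:5 ⇒ Q = (5/16, 25/48)
3. C lies on line QZ with QC:CZ = 2:1 ⇒ C = (5/48, 121/144)
2·[QUZ] = -5/16, 2·[QCD] = -1/24
[QUZ]:[QCD] = -5/16:-1/24 = 15/2

[QUZ]:[QCD] = 15/2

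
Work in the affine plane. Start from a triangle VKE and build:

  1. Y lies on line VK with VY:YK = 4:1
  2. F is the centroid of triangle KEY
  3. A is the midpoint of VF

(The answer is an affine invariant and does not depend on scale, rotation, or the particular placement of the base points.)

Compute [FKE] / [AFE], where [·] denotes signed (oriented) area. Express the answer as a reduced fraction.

Choose coordinates V = (0, 0), K = (1, 0), E = (0, 1).
1. Y lies on line VK with VY:YK = 4:1 ⇒ Y = (4/5, 0)
2. F is the centroid of triangle KEY ⇒ F = (3/5, 1/3)
3. A is the midpoint of VF ⇒ A = (3/10, 1/6)
2·[FKE] = 1/15, 2·[AFE] = 3/10
[FKE]:[AFE] = 1/15:3/10 = 2/9

[FKE]:[AFE] = 2/9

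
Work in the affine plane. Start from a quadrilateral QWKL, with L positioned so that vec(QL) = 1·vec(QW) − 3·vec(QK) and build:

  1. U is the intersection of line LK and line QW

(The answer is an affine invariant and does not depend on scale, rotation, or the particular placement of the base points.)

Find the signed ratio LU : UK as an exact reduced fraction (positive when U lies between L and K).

Assign Q = (0, 0), W = (1, 0), K = (0, 1), L = (1, -3) — the answer is frame-independent, so this choice is without loss of generality.
1. U is the intersection of line LK and line QW ⇒ U = (1/4, 0)
U = L + t·(K−L) with t = 3/4, so LU:UK = t:(1−t) = 3/4:1/4

LU:UK = 3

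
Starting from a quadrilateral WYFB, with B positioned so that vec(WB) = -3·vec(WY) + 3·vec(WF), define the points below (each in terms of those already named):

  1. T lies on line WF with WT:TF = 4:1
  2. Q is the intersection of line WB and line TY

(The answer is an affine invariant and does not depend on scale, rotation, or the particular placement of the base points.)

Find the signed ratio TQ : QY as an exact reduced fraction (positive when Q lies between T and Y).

Assign W = (0, 0), Y = (1, 0), F = (0, 1), B = (-3, 3) — the answer is frame-independent, so this choice is without loss of generality.
1. T lies on line WF with WT:TF = 4:1 ⇒ T = (0, 4/5)
2. Q is the intersection of line WB and line TY ⇒ Q = (-4, 4)
Q = T + t·(Y−T) with t = -4, so TQ:QY = t:(1−t) = -4:5

TQ:QY = -4/5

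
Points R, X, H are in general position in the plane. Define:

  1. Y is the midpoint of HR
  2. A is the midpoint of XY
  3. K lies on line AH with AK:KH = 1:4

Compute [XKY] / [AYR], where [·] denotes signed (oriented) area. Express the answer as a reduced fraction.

Choose coordinates R = (0, 0), X = (1, 0), H = (0, 1).
1. Y is the midpoint of HR ⇒ Y = (0, 1/2)
2. A is the midpoint of XY ⇒ A = (1/2, 1/4)
3. K lies on line AH with AK:KH = 1:4 ⇒ K = (2/5, 2/5)
2·[XKY] = 1/10, 2·[AYR] = 1/4
[XKY]:[AYR] = 1/10:1/4 = 2/5

[XKY]:[AYR] = 2/5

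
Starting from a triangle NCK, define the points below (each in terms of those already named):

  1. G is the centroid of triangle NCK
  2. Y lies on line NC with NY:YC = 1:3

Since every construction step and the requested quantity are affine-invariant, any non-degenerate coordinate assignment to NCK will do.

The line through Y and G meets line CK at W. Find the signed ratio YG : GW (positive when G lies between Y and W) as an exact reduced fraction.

YG:GW = 5/4

Choose coordinates N = (0, 0), C = (1, 0), K = (0, 1).
1. G is the centroid of triangle NCK ⇒ G = (1/3, 1/3)
2. Y lies on line NC with NY:YC = 1:3 ⇒ Y = (1/4, 0)
line YG meets CK at W = (2/5, 3/5)
G = Y + t·(W−Y) with t = 5/9, so YG:GW = 5/9:4/9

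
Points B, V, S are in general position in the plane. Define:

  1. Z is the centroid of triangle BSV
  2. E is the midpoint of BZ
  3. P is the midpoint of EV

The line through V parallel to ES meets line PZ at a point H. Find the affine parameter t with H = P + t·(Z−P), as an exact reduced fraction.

Set B = (0, 0), V = (1, 0), S = (0, 1); any affine frame gives the same invariant.
1. Z is the centroid of triangle BSV ⇒ Z = (1/3, 1/3)
2. E is the midpoint of BZ ⇒ E = (1/6, 1/6)
3. P is the midpoint of EV ⇒ P = (7/12, 1/12)
through V parallel to ES: direction (-1/6, 5/6); meets PZ at H = (13/12, -5/12)
H = P + t·(Z−P) with t = -2

t = -2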